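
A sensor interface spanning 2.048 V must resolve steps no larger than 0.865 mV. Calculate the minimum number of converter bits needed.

12 bits

Number of steps required ≥ 2.048 V / 0.865 mV = 2367.63.
Need 2^N ≥ 2367.63; 2^11 = 2048, 2^12 = 4096.
Minimum N = 12.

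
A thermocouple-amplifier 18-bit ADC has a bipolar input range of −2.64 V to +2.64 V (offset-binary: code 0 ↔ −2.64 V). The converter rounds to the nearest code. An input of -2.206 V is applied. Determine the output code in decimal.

Full-scale span = 5.28 V; LSB = 5.28/2^18 = 20.14 µV.
(V_in − V_low)/LSB = (-2.206 − (−2.64)) / 2.01416e-05 = 21547.442.
round(21547.442) = 21547.

code 21547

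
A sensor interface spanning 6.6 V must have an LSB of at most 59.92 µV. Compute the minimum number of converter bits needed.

17 bits

Number of steps required ≥ 6.6 V / 59.92 µV = 110146.86.
Need 2^N ≥ 110146.86; 2^16 = 65536, 2^17 = 131072.
Minimum N = 17.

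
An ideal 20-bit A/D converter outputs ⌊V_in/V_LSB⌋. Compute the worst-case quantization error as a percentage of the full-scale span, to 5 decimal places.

0.00010 %

Truncating → worst-case error = 1 LSB = V_FS/2^20, so 100/1048576 = 9.53674e-05 % of full scale.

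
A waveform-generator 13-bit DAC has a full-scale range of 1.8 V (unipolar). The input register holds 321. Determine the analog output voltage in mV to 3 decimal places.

LSB = 1.8 V / 2^13 = 219.73 µV.
V_out = 0 + 321 × 0.000219727 V = 0.0705322 V.
= 70.532 mV.

70.532 mV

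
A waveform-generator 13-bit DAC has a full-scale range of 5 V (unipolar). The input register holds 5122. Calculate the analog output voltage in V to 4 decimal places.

3.1262 V

LSB = 5 V / 2^13 = 0.610 mV.
V_out = 0 + 5122 × 0.000610352 V = 3.12622 V.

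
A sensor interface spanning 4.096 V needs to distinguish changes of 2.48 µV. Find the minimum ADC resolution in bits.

Number of steps required ≥ 4.096 V / 2.48 µV = 1651612.90.
Need 2^N ≥ 1651612.90; 2^20 = 1048576, 2^21 = 2097152.
Minimum N = 21.

21 bits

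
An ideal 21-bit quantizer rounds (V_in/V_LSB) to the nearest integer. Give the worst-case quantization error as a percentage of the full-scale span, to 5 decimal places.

0.00002 %

Rounding → worst-case error = ½ LSB = V_FS/2^22, so 100/4194304 = 2.38419e-05 % of full scale.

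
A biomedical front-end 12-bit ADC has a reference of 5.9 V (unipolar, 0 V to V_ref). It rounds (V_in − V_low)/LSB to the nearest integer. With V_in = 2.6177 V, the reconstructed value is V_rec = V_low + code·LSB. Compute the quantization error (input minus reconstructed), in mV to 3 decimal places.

LSB = 5.9/2^12 = 1.440 mV.
(V_in − V_low)/LSB = (2.6177 − 0)/0.00144043 = 1817.3049 → code 1817 (round).
Code 1817 maps back to 0 + 1817×0.00144043 V = 2.6172607 V.
Error = 2.6177 − 2.6172607 = 0.000439258 V = 0.439 mV.

0.439 mV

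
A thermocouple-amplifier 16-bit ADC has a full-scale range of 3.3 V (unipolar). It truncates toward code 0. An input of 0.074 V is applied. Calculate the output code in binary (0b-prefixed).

With 65536 levels over 3.3 V, one step is 50.35 µV.
(V_in − V_low)/LSB = (0.074 − 0) / 5.0354e-05 = 1469.595.
⌊·⌋(1469.595) = 1469.
In binary (0b-prefixed): 0b10110111101.

code 0b10110111101 (decimal 1469)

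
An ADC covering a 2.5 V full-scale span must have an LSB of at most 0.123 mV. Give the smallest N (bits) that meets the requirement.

Number of steps required ≥ 2.5 V / 0.123 mV = 20325.20.
Need 2^N ≥ 20325.20; 2^14 = 16384, 2^15 = 32768.
Minimum N = 15.

15 bits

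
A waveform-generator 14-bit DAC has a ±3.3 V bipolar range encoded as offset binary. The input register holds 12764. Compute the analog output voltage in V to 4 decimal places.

1.8417 V

LSB = 6.6 V / 2^14 = 402.83 µV.
V_out = (−3.3) + 12764 × 0.000402832 V = 1.84175 V.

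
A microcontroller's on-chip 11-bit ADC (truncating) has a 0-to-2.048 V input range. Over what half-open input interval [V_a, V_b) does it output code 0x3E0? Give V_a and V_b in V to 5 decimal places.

[0.99200 V, 0.99300 V)

LSB = 2.048/2^11 = 1.000 mV.
Code 0x3E0 = 992 decimal.
V_a = V_low + 992·LSB = 0.992 V; V_b = V_low + 993·LSB = 0.993 V.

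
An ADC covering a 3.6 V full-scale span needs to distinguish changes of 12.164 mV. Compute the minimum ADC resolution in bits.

Number of steps required ≥ 3.6 V / 12.164 mV = 295.96.
Need 2^N ≥ 295.96; 2^8 = 256, 2^9 = 512.
Minimum N = 9.

9 bits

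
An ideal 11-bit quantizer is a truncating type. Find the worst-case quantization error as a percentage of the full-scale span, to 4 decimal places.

0.0488 %

Truncating → worst-case error = 1 LSB = V_FS/2^11, so 100/2048 = 0.0488281 % of full scale.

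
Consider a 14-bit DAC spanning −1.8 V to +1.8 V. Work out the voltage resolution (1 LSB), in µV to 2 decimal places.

Full-scale span = 3.6 V.
LSB = 3.6 / 2^14 = 3.6 / 16384 = 0.000219727 V = 219.73 µV.

219.73 µV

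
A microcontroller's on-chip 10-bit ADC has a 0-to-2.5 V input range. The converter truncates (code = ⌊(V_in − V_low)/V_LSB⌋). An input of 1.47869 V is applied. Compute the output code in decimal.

code 605

Full-scale span = 2.5 V; LSB = 2.5/2^10 = 2.441 mV.
(V_in − V_low)/LSB = (1.47869 − 0) / 0.00244141 = 605.671.
⌊·⌋(605.671) = 605.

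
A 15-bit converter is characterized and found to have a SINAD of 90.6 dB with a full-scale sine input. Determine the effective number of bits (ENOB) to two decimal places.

ENOB = (SINAD − 1.76) / 6.02 = (90.6 − 1.76)/6.02 = 14.757.

14.76 bits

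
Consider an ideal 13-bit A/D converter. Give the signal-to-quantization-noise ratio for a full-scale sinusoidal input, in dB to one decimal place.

80.0 dB

SNR ≈ 6.02·N + 1.76 dB = 6.02·13 + 1.76 = 80.02 dB.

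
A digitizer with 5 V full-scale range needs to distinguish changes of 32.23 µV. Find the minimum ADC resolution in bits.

18 bits

Number of steps required ≥ 5 V / 32.23 µV = 155134.97.
Need 2^N ≥ 155134.97; 2^17 = 131072, 2^18 = 262144.
Minimum N = 18.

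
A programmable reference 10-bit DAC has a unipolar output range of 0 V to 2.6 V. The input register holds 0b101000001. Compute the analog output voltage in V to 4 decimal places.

0.8150 V

LSB = 2.6 V / 2^10 = 2.539 mV.
Code 0b101000001 = 321 decimal.
V_out = 0 + 321 × 0.00253906 V = 0.815039 V.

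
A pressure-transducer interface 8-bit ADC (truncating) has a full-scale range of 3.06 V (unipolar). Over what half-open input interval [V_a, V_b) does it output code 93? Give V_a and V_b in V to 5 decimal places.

[1.11164 V, 1.12359 V)

LSB = 3.06/2^8 = 11.953 mV.
V_a = V_low + 93·LSB = 1.11164 V; V_b = V_low + 94·LSB = 1.12359 V.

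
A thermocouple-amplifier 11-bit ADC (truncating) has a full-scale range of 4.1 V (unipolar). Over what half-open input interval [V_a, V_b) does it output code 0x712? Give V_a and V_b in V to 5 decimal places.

LSB = 4.1/2^11 = 2.002 mV.
Code 0x712 = 1810 decimal.
V_a = V_low + 1810·LSB = 3.62354 V; V_b = V_low + 1811·LSB = 3.62554 V.

[3.62354 V, 3.62554 V)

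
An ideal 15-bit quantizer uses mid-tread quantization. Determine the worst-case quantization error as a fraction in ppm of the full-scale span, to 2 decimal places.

Rounding → worst-case error = ½ LSB = V_FS/2^16, so 1e+06/65536 = 15.2588 ppm of full scale.

15.26 ppm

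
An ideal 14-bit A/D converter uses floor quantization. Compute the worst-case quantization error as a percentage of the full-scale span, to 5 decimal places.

Truncating → worst-case error = 1 LSB = V_FS/2^14, so 100/16384 = 0.00610352 % of full scale.

0.00610 %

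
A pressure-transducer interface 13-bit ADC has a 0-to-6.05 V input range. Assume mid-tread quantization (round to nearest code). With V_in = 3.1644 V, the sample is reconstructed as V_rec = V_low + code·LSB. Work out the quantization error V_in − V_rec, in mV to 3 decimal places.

Step size: 6.05 V ÷ 2^13 = 0.739 mV.
Scaled input = 4284.7545 LSBs, so code = 4285.
Reconstructed: 3.1645813 V.
Error = 3.1644 − 3.1645813 = -0.000181299 V = -0.181 mV.

-0.181 mV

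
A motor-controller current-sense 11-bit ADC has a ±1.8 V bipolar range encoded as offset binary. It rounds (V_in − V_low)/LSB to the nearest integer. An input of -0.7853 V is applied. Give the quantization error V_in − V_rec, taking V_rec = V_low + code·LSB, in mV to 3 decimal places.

0.442 mV

Step size: 3.6 V ÷ 2^11 = 1.758 mV.
(V_in − V_low)/LSB = (-0.7853 − (−1.8))/0.00175781 = 577.2516 → code 577 (round).
V_rec = (−1.8) + 577·0.00175781 = -0.78574219 V.
Difference: 0.000442187 V → 0.442 mV.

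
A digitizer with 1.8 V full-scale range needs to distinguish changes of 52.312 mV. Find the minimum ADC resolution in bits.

Number of steps required ≥ 1.8 V / 52.312 mV = 34.41.
Need 2^N ≥ 34.41; 2^5 = 32, 2^6 = 64.
Minimum N = 6.

6 bits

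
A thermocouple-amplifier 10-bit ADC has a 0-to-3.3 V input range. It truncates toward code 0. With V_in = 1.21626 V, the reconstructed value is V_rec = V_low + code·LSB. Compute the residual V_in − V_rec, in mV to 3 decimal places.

LSB = 3.3/2^10 = 3.223 mV.
(V_in − V_low)/LSB = (1.21626 − 0)/0.00322266 = 377.4092 → code 377 (floor).
V_rec = 0 + 377·0.00322266 = 1.2149414 V.
Difference: 0.00131859 V → 1.319 mV.

1.319 mV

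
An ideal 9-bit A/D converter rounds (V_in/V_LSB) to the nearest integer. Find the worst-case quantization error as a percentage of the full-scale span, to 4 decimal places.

0.0977 %

Rounding → worst-case error = ½ LSB = V_FS/2^10, so 100/1024 = 0.0976562 % of full scale.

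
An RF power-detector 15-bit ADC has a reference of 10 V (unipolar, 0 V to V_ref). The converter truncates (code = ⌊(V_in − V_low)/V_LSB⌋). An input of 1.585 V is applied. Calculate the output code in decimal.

LSB = 10 V / 32768 = 305.18 µV.
Input sits at 5193.728 steps above V_low.
So the output code is 5193.

code 5193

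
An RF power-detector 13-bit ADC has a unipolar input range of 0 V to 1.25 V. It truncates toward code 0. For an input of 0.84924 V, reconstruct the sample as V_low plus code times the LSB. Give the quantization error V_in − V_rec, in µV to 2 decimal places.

88.39 µV

One LSB is 1.25 V / 8192 = 152.59 µV.
(0.84924 − 0)/0.000152588 = 5565.5793; ⌊·⌋ gives code 5565.
V_rec = 0 + 5565·0.000152588 = 0.84915161 V.
Difference: 8.83887e-05 V → 88.39 µV.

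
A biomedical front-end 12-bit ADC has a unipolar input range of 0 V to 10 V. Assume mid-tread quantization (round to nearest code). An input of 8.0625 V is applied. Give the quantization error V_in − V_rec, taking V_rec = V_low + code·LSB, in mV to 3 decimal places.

0.977 mV

Step size: 10 V ÷ 2^12 = 2.441 mV.
Scaled input = 3302.4000 LSBs, so code = 3302.
V_rec = 0 + 3302·0.00244141 = 8.0615234 V.
Difference: 0.000976562 V → 0.977 mV.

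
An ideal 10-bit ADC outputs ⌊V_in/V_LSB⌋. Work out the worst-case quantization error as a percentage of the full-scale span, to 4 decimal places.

0.0977 %

Truncating → worst-case error = 1 LSB = V_FS/2^10, so 100/1024 = 0.0976562 % of full scale.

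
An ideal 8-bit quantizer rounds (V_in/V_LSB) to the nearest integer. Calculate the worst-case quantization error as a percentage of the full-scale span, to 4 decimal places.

Rounding → worst-case error = ½ LSB = V_FS/2^9, so 100/512 = 0.195312 % of full scale.

0.1953 %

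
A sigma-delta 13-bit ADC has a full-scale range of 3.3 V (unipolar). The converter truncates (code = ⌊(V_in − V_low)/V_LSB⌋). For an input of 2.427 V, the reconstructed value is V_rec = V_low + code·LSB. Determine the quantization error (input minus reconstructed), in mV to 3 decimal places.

LSB = 3.3/2^13 = 402.83 µV.
(2.427 − 0)/0.000402832 = 6024.8436; ⌊·⌋ gives code 6024.
Code 6024 maps back to 0 + 6024×0.000402832 V = 2.4266602 V.
Error = 2.427 − 2.4266602 = 0.000339844 V = 0.340 mV.

0.340 mV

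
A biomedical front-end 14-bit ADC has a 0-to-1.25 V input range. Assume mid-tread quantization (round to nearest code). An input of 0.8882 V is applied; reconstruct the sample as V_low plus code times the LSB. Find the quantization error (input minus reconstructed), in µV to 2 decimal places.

-14.11 µV

Step size: 1.25 V ÷ 2^14 = 76.29 µV.
(V_in − V_low)/LSB = (0.8882 − 0)/7.62939e-05 = 11641.8150 → code 11642 (round).
V_rec = 0 + 11642·7.62939e-05 = 0.88821411 V.
Error = 0.8882 − 0.88821411 = -1.41113e-05 V = -14.11 µV.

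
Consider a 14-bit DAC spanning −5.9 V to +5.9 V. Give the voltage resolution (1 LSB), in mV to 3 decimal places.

0.720 mV

Full-scale span = 11.8 V.
LSB = 11.8 / 2^14 = 11.8 / 16384 = 0.000720215 V = 0.720 mV.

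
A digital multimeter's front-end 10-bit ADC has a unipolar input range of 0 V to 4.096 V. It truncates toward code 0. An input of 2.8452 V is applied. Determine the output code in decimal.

code 711

Full-scale span = 4.096 V; LSB = 4.096/2^10 = 4.000 mV.
Input sits at 711.300 steps above V_low.
⌊·⌋(711.300) = 711.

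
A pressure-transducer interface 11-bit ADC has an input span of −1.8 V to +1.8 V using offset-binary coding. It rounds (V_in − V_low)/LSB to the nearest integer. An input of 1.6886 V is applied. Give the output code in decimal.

Full-scale span = 3.6 V; LSB = 3.6/2^11 = 1.758 mV.
Input sits at 1984.626 steps above V_low.
So the output code is 1985.

code 1985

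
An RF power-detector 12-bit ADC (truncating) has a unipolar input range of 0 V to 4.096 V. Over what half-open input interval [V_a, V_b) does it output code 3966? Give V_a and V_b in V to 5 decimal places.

LSB = 4.096/2^12 = 1.000 mV.
V_a = V_low + 3966·LSB = 3.966 V; V_b = V_low + 3967·LSB = 3.967 V.

[3.96600 V, 3.96700 V)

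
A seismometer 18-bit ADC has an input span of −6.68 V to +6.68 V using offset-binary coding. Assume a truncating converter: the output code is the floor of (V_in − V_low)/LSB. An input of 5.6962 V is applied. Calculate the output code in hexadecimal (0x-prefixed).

With 262144 levels over 13.36 V, one step is 50.96 µV.
Input sits at 242840.312 steps above V_low.
So the output code is 242840.
In hexadecimal (0x-prefixed): 0x3B498.

code 0x3B498 (decimal 242840)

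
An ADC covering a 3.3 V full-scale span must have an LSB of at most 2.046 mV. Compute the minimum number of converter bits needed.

Number of steps required ≥ 3.3 V / 2.046 mV = 1612.90.
Need 2^N ≥ 1612.90; 2^10 = 1024, 2^11 = 2048.
Minimum N = 11.

11 bits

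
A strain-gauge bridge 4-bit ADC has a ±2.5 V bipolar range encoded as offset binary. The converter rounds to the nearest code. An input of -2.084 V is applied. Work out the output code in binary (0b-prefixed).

LSB = 5 V / 16 = 312.500 mV.
(V_in − V_low)/LSB = (-2.084 − (−2.5)) / 0.3125 = 1.331.
So the output code is 1.
In binary (0b-prefixed): 0b1.

code 0b1 (decimal 1)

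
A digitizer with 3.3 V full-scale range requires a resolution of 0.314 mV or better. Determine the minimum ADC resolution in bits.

Number of steps required ≥ 3.3 V / 0.314 mV = 10509.55.
Need 2^N ≥ 10509.55; 2^13 = 8192, 2^14 = 16384.
Minimum N = 14.

14 bits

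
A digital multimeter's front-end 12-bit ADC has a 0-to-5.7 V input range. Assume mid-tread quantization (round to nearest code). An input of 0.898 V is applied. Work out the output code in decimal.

Full-scale span = 5.7 V; LSB = 5.7/2^12 = 1.392 mV.
Input sits at 645.300 steps above V_low.
Round → code 645.

code 645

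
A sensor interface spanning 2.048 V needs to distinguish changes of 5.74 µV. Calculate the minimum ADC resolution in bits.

19 bits

Number of steps required ≥ 2.048 V / 5.74 µV = 356794.43.
Need 2^N ≥ 356794.43; 2^18 = 262144, 2^19 = 524288.
Minimum N = 19.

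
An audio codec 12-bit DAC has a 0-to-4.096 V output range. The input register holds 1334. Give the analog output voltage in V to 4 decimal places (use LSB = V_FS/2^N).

1.3340 V

LSB = 4.096 V / 2^12 = 1.000 mV.
V_out = 0 + 1334 × 0.001 V = 1.334 V.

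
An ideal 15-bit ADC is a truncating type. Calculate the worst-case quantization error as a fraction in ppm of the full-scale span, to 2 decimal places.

Truncating → worst-case error = 1 LSB = V_FS/2^15, so 1e+06/32768 = 30.5176 ppm of full scale.

30.52 ppm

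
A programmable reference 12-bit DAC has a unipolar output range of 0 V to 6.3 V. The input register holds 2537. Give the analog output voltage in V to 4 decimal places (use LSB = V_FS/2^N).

3.9021 V

LSB = 6.3 V / 2^12 = 1.538 mV.
V_out = 0 + 2537 × 0.00153809 V = 3.90212 V.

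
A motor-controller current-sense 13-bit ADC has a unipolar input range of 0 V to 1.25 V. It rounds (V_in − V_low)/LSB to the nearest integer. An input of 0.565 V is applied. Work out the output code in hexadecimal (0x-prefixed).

code 0xE77 (decimal 3703)

With 8192 levels over 1.25 V, one step is 152.59 µV.
Input sits at 3702.784 steps above V_low.
round(3702.784) = 3703.
In hexadecimal (0x-prefixed): 0xE77.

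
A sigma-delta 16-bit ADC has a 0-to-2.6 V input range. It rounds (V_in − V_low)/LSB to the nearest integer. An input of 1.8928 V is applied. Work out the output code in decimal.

Full-scale span = 2.6 V; LSB = 2.6/2^16 = 39.67 µV.
(V_in − V_low)/LSB = (1.8928 − 0) / 3.96729e-05 = 47710.208.
So the output code is 47710.

code 47710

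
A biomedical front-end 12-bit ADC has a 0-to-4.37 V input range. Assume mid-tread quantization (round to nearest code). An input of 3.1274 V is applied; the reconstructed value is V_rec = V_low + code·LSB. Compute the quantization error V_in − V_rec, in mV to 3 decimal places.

0.332 mV

One LSB is 4.37 V / 4096 = 1.067 mV.
(V_in − V_low)/LSB = (3.1274 − 0)/0.00106689 = 2931.3113 → code 2931 (round).
V_rec = 0 + 2931·0.00106689 = 3.1270679 V.
V_in − V_rec = 0.000332129 V = 0.332 mV.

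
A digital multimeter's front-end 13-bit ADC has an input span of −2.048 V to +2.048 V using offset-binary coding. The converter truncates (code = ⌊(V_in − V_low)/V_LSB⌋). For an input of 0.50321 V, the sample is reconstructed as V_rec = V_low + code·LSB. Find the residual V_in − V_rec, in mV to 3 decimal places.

0.210 mV

Step size: 4.096 V ÷ 2^13 = 0.500 mV.
Scaled input = 5102.4200 LSBs, so code = 5102.
Code 5102 maps back to (−2.048) + 5102×0.0005 V = 0.503 V.
Difference: 0.00021 V → 0.210 mV.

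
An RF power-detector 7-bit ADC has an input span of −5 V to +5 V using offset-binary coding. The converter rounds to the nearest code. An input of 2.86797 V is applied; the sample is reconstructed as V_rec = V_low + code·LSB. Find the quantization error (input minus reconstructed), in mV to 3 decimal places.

-22.655 mV

LSB = 10/2^7 = 78.125 mV.
(2.86797 − (−5))/0.078125 = 100.7100; round gives code 101.
Code 101 maps back to (−5) + 101×0.078125 V = 2.890625 V.
Error = 2.86797 − 2.890625 = -0.022655 V = -22.655 mV.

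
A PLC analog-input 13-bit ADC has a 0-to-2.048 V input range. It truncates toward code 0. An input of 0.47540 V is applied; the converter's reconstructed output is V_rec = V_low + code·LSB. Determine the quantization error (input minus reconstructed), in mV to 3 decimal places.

0.150 mV

One LSB is 2.048 V / 8192 = 250.00 µV.
Scaled input = 1901.6000 LSBs, so code = 1901.
Reconstructed: 0.47525 V.
Difference: 0.00015 V → 0.150 mV.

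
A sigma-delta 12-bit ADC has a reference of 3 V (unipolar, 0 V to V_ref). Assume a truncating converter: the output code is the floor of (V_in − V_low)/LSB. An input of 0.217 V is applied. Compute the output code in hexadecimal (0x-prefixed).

LSB = 3 V / 4096 = 0.732 mV.
(0.217 − 0) / 0.000732422 = 296.277 LSBs.
Floor → code 296.
In hexadecimal (0x-prefixed): 0x128.

code 0x128 (decimal 296)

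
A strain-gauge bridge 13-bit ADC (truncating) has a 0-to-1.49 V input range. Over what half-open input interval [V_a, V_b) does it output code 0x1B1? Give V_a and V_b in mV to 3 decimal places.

LSB = 1.49/2^13 = 181.88 µV.
Code 0x1B1 = 433 decimal.
V_a = V_low + 433·LSB = 0.0787561 V; V_b = V_low + 434·LSB = 0.078938 V.

[78.756 mV, 78.938 mV)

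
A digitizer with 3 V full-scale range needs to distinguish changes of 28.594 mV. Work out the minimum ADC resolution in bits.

7 bits

Number of steps required ≥ 3 V / 28.594 mV = 104.92.
Need 2^N ≥ 104.92; 2^6 = 64, 2^7 = 128.
Minimum N = 7.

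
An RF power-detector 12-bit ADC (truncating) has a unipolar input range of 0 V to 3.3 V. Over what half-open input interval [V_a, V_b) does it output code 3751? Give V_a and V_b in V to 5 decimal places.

LSB = 3.3/2^12 = 0.806 mV.
V_a = V_low + 3751·LSB = 3.02205 V; V_b = V_low + 3752·LSB = 3.02285 V.

[3.02205 V, 3.02285 V)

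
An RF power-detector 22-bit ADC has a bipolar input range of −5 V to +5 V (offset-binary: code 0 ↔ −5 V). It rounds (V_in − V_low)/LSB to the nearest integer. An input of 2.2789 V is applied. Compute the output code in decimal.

code 3052992

LSB = 10 V / 4194304 = 2.38 µV.
Input sits at 3052991.939 steps above V_low.
round(3052991.939) = 3052992.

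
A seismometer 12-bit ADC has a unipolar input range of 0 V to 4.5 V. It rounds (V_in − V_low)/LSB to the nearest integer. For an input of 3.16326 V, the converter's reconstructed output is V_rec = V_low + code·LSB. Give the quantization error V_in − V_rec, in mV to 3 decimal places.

0.296 mV

LSB = 4.5/2^12 = 1.099 mV.
(V_in − V_low)/LSB = (3.16326 − 0)/0.00109863 = 2879.2695 → code 2879 (round).
Code 2879 maps back to 0 + 2879×0.00109863 V = 3.1629639 V.
V_in − V_rec = 0.000296133 V = 0.296 mV.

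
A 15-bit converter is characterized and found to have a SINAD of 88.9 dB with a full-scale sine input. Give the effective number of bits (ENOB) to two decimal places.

ENOB = (SINAD − 1.76) / 6.02 = (88.9 − 1.76)/6.02 = 14.475.

14.48 bits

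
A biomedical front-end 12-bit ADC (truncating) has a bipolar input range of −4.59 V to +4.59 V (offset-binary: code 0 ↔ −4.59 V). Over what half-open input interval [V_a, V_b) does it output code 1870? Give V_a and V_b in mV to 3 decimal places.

LSB = 9.18/2^12 = 2.241 mV.
V_a = V_low + 1870·LSB = -0.398936 V; V_b = V_low + 1871·LSB = -0.396694 V.

[-398.936 mV, -396.694 mV)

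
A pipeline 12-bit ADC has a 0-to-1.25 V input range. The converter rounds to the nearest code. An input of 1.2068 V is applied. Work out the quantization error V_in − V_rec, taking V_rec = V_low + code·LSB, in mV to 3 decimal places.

One LSB is 1.25 V / 4096 = 305.18 µV.
Scaled input = 3954.4422 LSBs, so code = 3954.
V_rec = 0 + 3954·0.000305176 = 1.206665 V.
V_in − V_rec = 0.000134961 V = 0.135 mV.

0.135 mV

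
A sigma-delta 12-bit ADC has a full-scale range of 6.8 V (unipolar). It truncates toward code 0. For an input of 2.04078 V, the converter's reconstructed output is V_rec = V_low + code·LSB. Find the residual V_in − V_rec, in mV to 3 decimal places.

Step size: 6.8 V ÷ 2^12 = 1.660 mV.
(2.04078 − 0)/0.00166016 = 1229.2698; ⌊·⌋ gives code 1229.
Code 1229 maps back to 0 + 1229×0.00166016 V = 2.040332 V.
Difference: 0.000447969 V → 0.448 mV.

0.448 mV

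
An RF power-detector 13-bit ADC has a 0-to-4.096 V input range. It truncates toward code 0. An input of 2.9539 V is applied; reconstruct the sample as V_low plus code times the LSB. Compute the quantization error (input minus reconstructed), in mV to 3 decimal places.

One LSB is 4.096 V / 8192 = 0.500 mV.
Scaled input = 5907.8000 LSBs, so code = 5907.
Reconstructed: 2.9535 V.
Difference: 0.0004 V → 0.400 mV.

0.400 mV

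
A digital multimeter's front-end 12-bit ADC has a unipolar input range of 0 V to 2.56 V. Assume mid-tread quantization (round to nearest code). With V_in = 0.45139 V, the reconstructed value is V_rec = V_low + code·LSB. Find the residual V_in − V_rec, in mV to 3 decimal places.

Step size: 2.56 V ÷ 2^12 = 0.625 mV.
(V_in − V_low)/LSB = (0.45139 − 0)/0.000625 = 722.2240 → code 722 (round).
Code 722 maps back to 0 + 722×0.000625 V = 0.45125 V.
Error = 0.45139 − 0.45125 = 0.00014 V = 0.140 mV.

0.140 mV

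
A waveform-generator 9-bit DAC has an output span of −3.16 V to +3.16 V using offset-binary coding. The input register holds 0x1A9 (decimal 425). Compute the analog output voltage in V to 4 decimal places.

LSB = 6.32 V / 2^9 = 12.344 mV.
Code 0x1A9 = 425 decimal.
V_out = (−3.16) + 425 × 0.0123438 V = 2.08609 V.

2.0861 V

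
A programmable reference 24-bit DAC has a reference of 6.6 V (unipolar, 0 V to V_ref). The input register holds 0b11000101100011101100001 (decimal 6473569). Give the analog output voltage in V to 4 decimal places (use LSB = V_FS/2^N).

LSB = 6.6 V / 2^24 = 0.39 µV.
Code 0b11000101100011101100001 = 6473569 decimal.
V_out = 0 + 6473569 × 3.93391e-07 V = 2.54664 V.

2.5466 V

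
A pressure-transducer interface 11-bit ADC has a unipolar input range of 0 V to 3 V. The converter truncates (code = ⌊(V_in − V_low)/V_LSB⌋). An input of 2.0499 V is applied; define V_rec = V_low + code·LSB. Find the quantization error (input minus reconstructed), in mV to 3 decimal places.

0.584 mV

Step size: 3 V ÷ 2^11 = 1.465 mV.
(2.0499 − 0)/0.00146484 = 1399.3984; ⌊·⌋ gives code 1399.
Reconstructed: 2.0493164 V.
Error = 2.0499 − 2.0493164 = 0.000583594 V = 0.584 mV.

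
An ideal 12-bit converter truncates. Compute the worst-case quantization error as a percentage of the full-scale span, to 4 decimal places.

Truncating → worst-case error = 1 LSB = V_FS/2^12, so 100/4096 = 0.0244141 % of full scale.

0.0244 %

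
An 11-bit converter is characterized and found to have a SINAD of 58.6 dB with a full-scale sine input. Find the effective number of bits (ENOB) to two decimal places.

9.44 bits

ENOB = (SINAD − 1.76) / 6.02 = (58.6 − 1.76)/6.02 = 9.442.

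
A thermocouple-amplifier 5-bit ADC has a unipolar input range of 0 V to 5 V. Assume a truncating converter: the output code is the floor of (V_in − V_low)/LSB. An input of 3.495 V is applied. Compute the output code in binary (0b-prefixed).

code 0b10110 (decimal 22)

With 32 levels over 5 V, one step is 156.250 mV.
(3.495 − 0) / 0.15625 = 22.368 LSBs.
Floor → code 22.
In binary (0b-prefixed): 0b10110.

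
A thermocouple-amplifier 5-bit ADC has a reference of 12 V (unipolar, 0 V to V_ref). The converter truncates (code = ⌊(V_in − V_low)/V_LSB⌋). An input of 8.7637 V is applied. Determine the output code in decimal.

Full-scale span = 12 V; LSB = 12/2^5 = 375.000 mV.
Input sits at 23.370 steps above V_low.
Floor → code 23.

code 23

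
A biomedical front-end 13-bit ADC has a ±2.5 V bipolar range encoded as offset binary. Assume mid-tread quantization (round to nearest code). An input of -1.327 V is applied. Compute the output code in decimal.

LSB = 5 V / 8192 = 0.610 mV.
Input sits at 1921.843 steps above V_low.
round(1921.843) = 1922.

code 1922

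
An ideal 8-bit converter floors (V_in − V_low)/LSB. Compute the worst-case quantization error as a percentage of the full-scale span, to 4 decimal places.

0.3906 %

Truncating → worst-case error = 1 LSB = V_FS/2^8, so 100/256 = 0.390625 % of full scale.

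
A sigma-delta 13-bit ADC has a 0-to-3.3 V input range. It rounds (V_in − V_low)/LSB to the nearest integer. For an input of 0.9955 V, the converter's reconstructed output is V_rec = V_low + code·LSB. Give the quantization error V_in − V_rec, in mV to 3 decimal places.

0.102 mV

One LSB is 3.3 V / 8192 = 402.83 µV.
(V_in − V_low)/LSB = (0.9955 − 0)/0.000402832 = 2471.2533 → code 2471 (round).
Code 2471 maps back to 0 + 2471×0.000402832 V = 0.99539795 V.
Difference: 0.000102051 V → 0.102 mV.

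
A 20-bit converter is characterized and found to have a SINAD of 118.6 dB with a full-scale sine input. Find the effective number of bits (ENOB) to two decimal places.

ENOB = (SINAD − 1.76) / 6.02 = (118.6 − 1.76)/6.02 = 19.409.

19.41 bits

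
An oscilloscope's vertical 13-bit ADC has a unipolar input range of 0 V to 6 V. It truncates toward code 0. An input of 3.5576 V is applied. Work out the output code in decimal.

LSB = 6 V / 8192 = 0.732 mV.
(V_in − V_low)/LSB = (3.5576 − 0) / 0.000732422 = 4857.310.
Floor → code 4857.

code 4857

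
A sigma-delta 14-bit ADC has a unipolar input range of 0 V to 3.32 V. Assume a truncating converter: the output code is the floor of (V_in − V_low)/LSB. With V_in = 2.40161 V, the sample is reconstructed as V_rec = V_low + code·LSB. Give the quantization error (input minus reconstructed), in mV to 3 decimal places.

Step size: 3.32 V ÷ 2^14 = 202.64 µV.
(V_in − V_low)/LSB = (2.40161 − 0)/0.000202637 = 11851.8007 → code 11851 (floor).
Reconstructed: 2.4014478 V.
Error = 2.40161 − 2.4014478 = 0.000162246 V = 0.162 mV.

0.162 mV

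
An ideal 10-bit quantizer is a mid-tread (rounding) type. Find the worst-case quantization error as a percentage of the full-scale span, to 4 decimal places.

Rounding → worst-case error = ½ LSB = V_FS/2^11, so 100/2048 = 0.0488281 % of full scale.

0.0488 %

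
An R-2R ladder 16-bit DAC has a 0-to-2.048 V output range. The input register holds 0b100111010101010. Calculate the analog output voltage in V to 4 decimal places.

LSB = 2.048 V / 2^16 = 31.25 µV.
Code 0b100111010101010 = 20138 decimal.
V_out = 0 + 20138 × 3.125e-05 V = 0.629313 V.

0.6293 V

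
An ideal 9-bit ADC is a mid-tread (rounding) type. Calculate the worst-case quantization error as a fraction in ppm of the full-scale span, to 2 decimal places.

Rounding → worst-case error = ½ LSB = V_FS/2^10, so 1e+06/1024 = 976.562 ppm of full scale.

976.56 ppm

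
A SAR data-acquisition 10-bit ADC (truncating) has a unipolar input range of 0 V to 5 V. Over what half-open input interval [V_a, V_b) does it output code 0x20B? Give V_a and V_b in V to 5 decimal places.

[2.55371 V, 2.55859 V)

LSB = 5/2^10 = 4.883 mV.
Code 0x20B = 523 decimal.
V_a = V_low + 523·LSB = 2.55371 V; V_b = V_low + 524·LSB = 2.55859 V.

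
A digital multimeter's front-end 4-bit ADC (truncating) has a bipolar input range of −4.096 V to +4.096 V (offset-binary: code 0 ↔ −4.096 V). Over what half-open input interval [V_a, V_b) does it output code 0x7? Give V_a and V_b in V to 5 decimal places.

LSB = 8.192/2^4 = 0.5120 V.
Code 0x7 = 7 decimal.
V_a = V_low + 7·LSB = -0.512 V; V_b = V_low + 8·LSB = 0 V.

[-0.51200 V, 0.00000 V)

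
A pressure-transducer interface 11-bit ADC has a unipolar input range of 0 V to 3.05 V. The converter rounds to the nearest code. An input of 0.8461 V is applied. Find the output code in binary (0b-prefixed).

Full-scale span = 3.05 V; LSB = 3.05/2^11 = 1.489 mV.
(V_in − V_low)/LSB = (0.8461 − 0) / 0.00148926 = 568.135.
Round → code 568.
In binary (0b-prefixed): 0b1000111000.

code 0b1000111000 (decimal 568)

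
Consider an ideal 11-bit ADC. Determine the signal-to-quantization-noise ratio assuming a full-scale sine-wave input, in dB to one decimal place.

SNR ≈ 6.02·N + 1.76 dB = 6.02·11 + 1.76 = 67.98 dB.

68.0 dB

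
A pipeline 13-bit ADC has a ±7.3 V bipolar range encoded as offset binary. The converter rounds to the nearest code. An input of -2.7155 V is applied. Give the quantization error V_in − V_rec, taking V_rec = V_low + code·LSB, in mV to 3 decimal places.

One LSB is 14.6 V / 8192 = 1.782 mV.
Scaled input = 2572.3441 LSBs, so code = 2572.
Code 2572 maps back to (−7.3) + 2572×0.00178223 V = -2.7161133 V.
Difference: 0.000613281 V → 0.613 mV.

0.613 mV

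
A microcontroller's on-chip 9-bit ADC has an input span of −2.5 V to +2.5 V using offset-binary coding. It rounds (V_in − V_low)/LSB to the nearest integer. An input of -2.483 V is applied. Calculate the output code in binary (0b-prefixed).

code 0b10 (decimal 2)

With 512 levels over 5 V, one step is 9.766 mV.
Input sits at 1.741 steps above V_low.
round(1.741) = 2.
In binary (0b-prefixed): 0b10.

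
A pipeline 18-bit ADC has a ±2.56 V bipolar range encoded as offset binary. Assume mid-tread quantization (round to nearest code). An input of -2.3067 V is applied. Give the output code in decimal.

Full-scale span = 5.12 V; LSB = 5.12/2^18 = 19.53 µV.
(V_in − V_low)/LSB = (-2.3067 − (−2.56)) / 1.95313e-05 = 12968.960.
Round → code 12969.

code 12969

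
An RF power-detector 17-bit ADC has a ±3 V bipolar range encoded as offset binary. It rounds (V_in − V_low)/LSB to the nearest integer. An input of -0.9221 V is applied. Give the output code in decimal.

code 45392

With 131072 levels over 6 V, one step is 45.78 µV.
(V_in − V_low)/LSB = (-0.9221 − (−3)) / 4.57764e-05 = 45392.418.
Round → code 45392.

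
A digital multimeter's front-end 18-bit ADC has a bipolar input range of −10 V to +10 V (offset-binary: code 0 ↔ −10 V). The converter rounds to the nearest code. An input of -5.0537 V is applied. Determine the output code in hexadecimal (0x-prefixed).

With 262144 levels over 20 V, one step is 76.29 µV.
(V_in − V_low)/LSB = (-5.0537 − (−10)) / 7.62939e-05 = 64832.143.
So the output code is 64832.
In hexadecimal (0x-prefixed): 0xFD40.

code 0xFD40 (decimal 64832)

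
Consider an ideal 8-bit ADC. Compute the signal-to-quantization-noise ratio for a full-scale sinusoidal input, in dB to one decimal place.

49.9 dB

SNR ≈ 6.02·N + 1.76 dB = 6.02·8 + 1.76 = 49.92 dB.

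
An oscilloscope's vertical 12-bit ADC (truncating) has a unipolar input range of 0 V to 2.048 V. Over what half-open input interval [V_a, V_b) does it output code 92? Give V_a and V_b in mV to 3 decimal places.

LSB = 2.048/2^12 = 0.500 mV.
V_a = V_low + 92·LSB = 0.046 V; V_b = V_low + 93·LSB = 0.0465 V.

[46.000 mV, 46.500 mV)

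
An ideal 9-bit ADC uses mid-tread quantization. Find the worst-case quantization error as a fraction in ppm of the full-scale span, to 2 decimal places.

976.56 ppm

Rounding → worst-case error = ½ LSB = V_FS/2^10, so 1e+06/1024 = 976.562 ppm of full scale.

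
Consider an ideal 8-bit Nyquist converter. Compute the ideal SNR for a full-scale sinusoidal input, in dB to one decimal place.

SNR ≈ 6.02·N + 1.76 dB = 6.02·8 + 1.76 = 49.92 dB.

49.9 dB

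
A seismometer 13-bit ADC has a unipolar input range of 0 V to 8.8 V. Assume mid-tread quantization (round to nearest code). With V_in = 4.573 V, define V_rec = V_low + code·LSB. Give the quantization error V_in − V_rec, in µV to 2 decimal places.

50.78 µV

One LSB is 8.8 V / 8192 = 1.074 mV.
(4.573 − 0)/0.00107422 = 4257.0473; round gives code 4257.
V_rec = 0 + 4257·0.00107422 = 4.5729492 V.
V_in − V_rec = 5.07812e-05 V = 50.78 µV.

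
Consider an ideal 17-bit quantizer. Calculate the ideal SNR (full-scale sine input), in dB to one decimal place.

104.1 dB

SNR ≈ 6.02·N + 1.76 dB = 6.02·17 + 1.76 = 104.10 dB.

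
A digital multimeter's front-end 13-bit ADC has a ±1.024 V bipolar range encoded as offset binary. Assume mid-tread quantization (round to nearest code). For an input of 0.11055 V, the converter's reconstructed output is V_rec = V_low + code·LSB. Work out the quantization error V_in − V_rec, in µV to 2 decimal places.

50.00 µV

LSB = 2.048/2^13 = 250.00 µV.
(V_in − V_low)/LSB = (0.11055 − (−1.024))/0.00025 = 4538.2000 → code 4538 (round).
V_rec = (−1.024) + 4538·0.00025 = 0.1105 V.
V_in − V_rec = 5e-05 V = 50.00 µV.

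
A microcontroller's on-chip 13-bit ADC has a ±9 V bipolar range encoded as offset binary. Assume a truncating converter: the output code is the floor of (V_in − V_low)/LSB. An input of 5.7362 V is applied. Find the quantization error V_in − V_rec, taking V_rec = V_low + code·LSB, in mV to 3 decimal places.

1.337 mV

One LSB is 18 V / 8192 = 2.197 mV.
(V_in − V_low)/LSB = (5.7362 − (−9))/0.00219727 = 6706.6084 → code 6706 (floor).
Reconstructed: 5.7348633 V.
Error = 5.7362 − 5.7348633 = 0.00133672 V = 1.337 mV.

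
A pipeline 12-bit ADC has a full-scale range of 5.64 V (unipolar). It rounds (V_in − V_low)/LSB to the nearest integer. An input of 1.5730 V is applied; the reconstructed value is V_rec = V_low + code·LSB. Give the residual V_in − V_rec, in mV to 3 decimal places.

0.520 mV

One LSB is 5.64 V / 4096 = 1.377 mV.
Scaled input = 1142.3773 LSBs, so code = 1142.
V_rec = 0 + 1142·0.00137695 = 1.5724805 V.
V_in − V_rec = 0.000519531 V = 0.520 mV.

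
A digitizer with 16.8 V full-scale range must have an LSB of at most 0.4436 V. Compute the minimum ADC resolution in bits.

Number of steps required ≥ 16.8 V / 0.4436 V = 37.87.
Need 2^N ≥ 37.87; 2^5 = 32, 2^6 = 64.
Minimum N = 6.

6 bits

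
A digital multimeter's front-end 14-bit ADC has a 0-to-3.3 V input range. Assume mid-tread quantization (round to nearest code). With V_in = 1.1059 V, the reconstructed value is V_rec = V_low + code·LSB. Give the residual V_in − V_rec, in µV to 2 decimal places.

-75.34 µV

Step size: 3.3 V ÷ 2^14 = 201.42 µV.
Scaled input = 5490.6259 LSBs, so code = 5491.
Reconstructed: 1.1059753 V.
V_in − V_rec = -7.53418e-05 V = -75.34 µV.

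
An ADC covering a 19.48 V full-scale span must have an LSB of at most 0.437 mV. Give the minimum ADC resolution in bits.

16 bits

Number of steps required ≥ 19.48 V / 0.437 mV = 44576.66.
Need 2^N ≥ 44576.66; 2^15 = 32768, 2^16 = 65536.
Minimum N = 16.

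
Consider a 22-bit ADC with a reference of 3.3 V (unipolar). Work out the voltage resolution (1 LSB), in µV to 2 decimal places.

Full-scale span = 3.3 V.
LSB = 3.3 / 2^22 = 3.3 / 4194304 = 7.86781e-07 V = 0.79 µV.

0.79 µV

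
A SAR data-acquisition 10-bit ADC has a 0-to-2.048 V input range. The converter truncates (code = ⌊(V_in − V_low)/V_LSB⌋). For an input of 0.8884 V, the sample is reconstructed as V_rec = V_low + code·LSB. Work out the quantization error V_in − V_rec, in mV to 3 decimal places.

One LSB is 2.048 V / 1024 = 2.000 mV.
(V_in − V_low)/LSB = (0.8884 − 0)/0.002 = 444.2000 → code 444 (floor).
Reconstructed: 0.888 V.
Error = 0.8884 − 0.888 = 0.0004 V = 0.400 mV.

0.400 mV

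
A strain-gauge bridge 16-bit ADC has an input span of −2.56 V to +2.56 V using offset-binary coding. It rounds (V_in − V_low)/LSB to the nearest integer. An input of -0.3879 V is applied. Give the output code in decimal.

With 65536 levels over 5.12 V, one step is 78.12 µV.
Input sits at 27802.880 steps above V_low.
Round → code 27803.

code 27803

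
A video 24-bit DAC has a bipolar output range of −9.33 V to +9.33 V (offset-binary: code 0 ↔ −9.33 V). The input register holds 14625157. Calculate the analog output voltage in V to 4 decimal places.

6.9364 V

LSB = 18.66 V / 2^24 = 1.11 µV.
V_out = (−9.33) + 14625157 × 1.11222e-06 V = 6.93643 V.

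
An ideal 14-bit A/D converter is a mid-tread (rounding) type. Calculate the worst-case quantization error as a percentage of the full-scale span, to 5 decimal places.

0.00305 %

Rounding → worst-case error = ½ LSB = V_FS/2^15, so 100/32768 = 0.00305176 % of full scale.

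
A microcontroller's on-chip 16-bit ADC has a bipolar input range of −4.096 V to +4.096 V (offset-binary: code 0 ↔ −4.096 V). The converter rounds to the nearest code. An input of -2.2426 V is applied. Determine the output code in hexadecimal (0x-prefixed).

Full-scale span = 8.192 V; LSB = 8.192/2^16 = 125.00 µV.
(-2.2426 − (−4.096)) / 0.000125 = 14827.200 LSBs.
Round → code 14827.
In hexadecimal (0x-prefixed): 0x39EB.

code 0x39EB (decimal 14827)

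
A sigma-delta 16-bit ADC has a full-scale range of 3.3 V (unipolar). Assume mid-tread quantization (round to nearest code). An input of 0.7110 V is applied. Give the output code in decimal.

code 14120

LSB = 3.3 V / 65536 = 50.35 µV.
(0.7110 − 0) / 5.0354e-05 = 14120.029 LSBs.
round(14120.029) = 14120.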